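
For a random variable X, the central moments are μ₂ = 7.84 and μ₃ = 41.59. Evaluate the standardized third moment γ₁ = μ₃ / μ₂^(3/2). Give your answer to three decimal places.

σ = √μ₂ = √7.84 = 2.80000
σ³ = μ₂^(3/2) = 21.95200
γ₁ = μ₃/σ³ = 41.59 / 21.95200 ≈ 1.895

1.895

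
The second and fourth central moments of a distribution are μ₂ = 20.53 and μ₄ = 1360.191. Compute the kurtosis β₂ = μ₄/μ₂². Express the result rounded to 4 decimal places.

3.2272

μ₂² = 20.53² = 421.48090
μ₄/μ₂² = 1360.191 / 421.48090 = 3.22717
β₂ ≈ 3.2272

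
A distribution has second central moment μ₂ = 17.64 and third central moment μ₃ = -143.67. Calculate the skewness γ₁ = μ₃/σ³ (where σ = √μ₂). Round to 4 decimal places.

σ = √μ₂ = √17.64 = 4.20000
σ³ = μ₂^(3/2) = 74.08800
γ₁ = μ₃/σ³ = -143.67 / 74.08800 ≈ -1.9392

-1.9392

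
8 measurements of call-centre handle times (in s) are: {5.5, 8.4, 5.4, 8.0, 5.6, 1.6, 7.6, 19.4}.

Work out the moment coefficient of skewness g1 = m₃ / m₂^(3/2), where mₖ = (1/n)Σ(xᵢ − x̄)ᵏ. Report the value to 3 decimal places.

x̄ = (5.5 + 8.4 + 5.4 + 8.0 + 5.6 + 1.6 + 7.6 + 19.4) / 8 = 7.6875
deviations (xᵢ − x̄): -2.1875, 0.7125, -2.2875, 0.3125, -2.0875, -6.0875, -0.0875, 11.7125
Σ(xᵢ − x̄)² = 189.2288 ⇒ m₂ = 189.2288/8 = 23.65359
Σ(xᵢ − x̄)³ = 1350.0211 ⇒ m₃ = 1350.0211/8 = 168.75264
m₂^(3/2) = 23.65359^(1.5) = 115.03916
g1 = m₃ / m₂^(3/2) = 168.75264 / 115.03916 ≈ 1.467

1.467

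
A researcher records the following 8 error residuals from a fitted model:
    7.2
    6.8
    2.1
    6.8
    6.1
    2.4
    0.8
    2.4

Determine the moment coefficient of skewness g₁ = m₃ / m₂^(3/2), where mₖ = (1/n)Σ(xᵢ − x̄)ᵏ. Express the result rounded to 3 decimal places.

x̄ = (7.2 + 6.8 + 2.1 + 6.8 + 6.1 + 2.4 + 0.8 + 2.4) / 8 = 4.3250
deviations (xᵢ − x̄): 2.8750, 2.4750, -2.2250, 2.4750, 1.7750, -1.9250, -3.5250, -1.9250
Σ(xᵢ − x̄)² = 48.4550 ⇒ m₂ = 48.4550/8 = 6.05688
Σ(xᵢ − x̄)³ = -9.4043 ⇒ m₃ = -9.4043/8 = -1.17553
m₂^(3/2) = 6.05688^(1.5) = 14.90640
g₁ = m₃ / m₂^(3/2) = -1.17553 / 14.90640 ≈ -0.079

-0.079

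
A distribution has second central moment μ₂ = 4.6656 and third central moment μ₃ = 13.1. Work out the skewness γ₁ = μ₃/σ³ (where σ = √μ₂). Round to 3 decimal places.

1.300

σ = √μ₂ = √4.6656 = 2.16000
σ³ = μ₂^(3/2) = 10.07770
γ₁ = μ₃/σ³ = 13.1 / 10.07770 ≈ 1.300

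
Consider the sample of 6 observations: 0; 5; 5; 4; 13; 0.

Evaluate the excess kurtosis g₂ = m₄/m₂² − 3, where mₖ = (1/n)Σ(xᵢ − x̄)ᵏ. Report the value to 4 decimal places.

x̄ = 4.5000
Σ(xᵢ − x̄)² = 113.5000 ⇒ m₂ = 18.91667
Σ(xᵢ − x̄)⁴ = 6040.3750 ⇒ m₄ = 1006.72917
m₂² = 357.84028
g₂ = m₄/m₂² − 3 = 2.81335 − 3 ≈ -0.1867

-0.1867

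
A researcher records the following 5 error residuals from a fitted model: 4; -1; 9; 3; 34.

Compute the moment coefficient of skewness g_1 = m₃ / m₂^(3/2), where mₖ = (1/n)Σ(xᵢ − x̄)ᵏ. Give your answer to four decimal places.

1.2663

x̄ = (4 - 1 + 9 + 3 + 34) / 5 = 9.8000
deviations (xᵢ − x̄): -5.8000, -10.8000, -0.8000, -6.8000, 24.2000
Σ(xᵢ − x̄)² = 782.8000 ⇒ m₂ = 782.8000/5 = 156.56000
Σ(xᵢ − x̄)³ = 12402.7200 ⇒ m₃ = 12402.7200/5 = 2480.54400
m₂^(3/2) = 156.56000^(1.5) = 1958.94038
g_1 = m₃ / m₂^(3/2) = 2480.54400 / 1958.94038 ≈ 1.2663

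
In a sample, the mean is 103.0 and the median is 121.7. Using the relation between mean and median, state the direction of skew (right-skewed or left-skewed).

left-skewed

mean − median = 103.0 − 121.7 = -18.7
mean < median ⇒ the longer tail is on the left ⇒ left-skewed (negatively skewed).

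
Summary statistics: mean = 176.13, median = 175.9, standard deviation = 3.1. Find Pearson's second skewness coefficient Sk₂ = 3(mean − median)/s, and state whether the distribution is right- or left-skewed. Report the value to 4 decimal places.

0.2226, right-skewed

Sk₂ = 3(176.13 − 175.9) / 3.1 = 3 × 0.2300 / 3.1
    = 0.6900 / 3.1 ≈ 0.2226
Sk₂ > 0 ⇒ mean > median ⇒ right-skewed (positive skew).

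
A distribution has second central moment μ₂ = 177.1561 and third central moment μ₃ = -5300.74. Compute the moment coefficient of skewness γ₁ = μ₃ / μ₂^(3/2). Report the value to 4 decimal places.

σ = √μ₂ = √177.1561 = 13.31000
σ³ = μ₂^(3/2) = 2357.94769
γ₁ = μ₃/σ³ = -5300.74 / 2357.94769 ≈ -2.2480

-2.2480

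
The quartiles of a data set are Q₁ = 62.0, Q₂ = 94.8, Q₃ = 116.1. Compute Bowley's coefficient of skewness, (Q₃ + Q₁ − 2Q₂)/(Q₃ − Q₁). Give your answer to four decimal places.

numerator: Q₃ + Q₁ − 2Q₂ = 116.1 + 62.0 − 2×94.8 = -11.5000
denominator: Q₃ − Q₁ = 116.1 − 62.0 = 54.1000
Bowley skewness = -11.5000 / 54.1000 ≈ -0.2126

-0.2126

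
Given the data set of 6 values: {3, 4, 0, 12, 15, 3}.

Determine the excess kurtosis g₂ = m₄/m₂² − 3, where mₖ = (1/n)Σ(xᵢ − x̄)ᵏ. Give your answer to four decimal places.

x̄ = 6.1667
Σ(xᵢ − x̄)² = 174.8333 ⇒ m₂ = 29.13889
Σ(xᵢ − x̄)⁴ = 8915.4861 ⇒ m₄ = 1485.91435
m₂² = 849.07485
g₂ = m₄/m₂² − 3 = 1.75004 − 3 ≈ -1.2500

-1.2500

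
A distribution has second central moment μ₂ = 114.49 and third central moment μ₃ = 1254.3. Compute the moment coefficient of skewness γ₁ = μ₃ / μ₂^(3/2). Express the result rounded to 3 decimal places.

σ = √μ₂ = √114.49 = 10.70000
σ³ = μ₂^(3/2) = 1225.04300
γ₁ = μ₃/σ³ = 1254.3 / 1225.04300 ≈ 1.024

1.024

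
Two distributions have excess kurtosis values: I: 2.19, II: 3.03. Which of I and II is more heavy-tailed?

II

Higher excess kurtosis ⇒ heavier tails relative to the normal distribution.
2.19 vs 3.03: the larger is 3.03, so II has heavier tails.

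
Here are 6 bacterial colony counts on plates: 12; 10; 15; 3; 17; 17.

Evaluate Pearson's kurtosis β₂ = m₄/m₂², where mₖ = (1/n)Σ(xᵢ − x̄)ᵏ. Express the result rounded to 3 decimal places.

x̄ = 12.3333
Σ(xᵢ − x̄)² = 143.3333 ⇒ m₂ = 23.88889
Σ(xᵢ − x̄)⁴ = 8617.1111 ⇒ m₄ = 1436.18519
m₂² = 570.67901
β₂ = m₄/m₂² = 1436.18519 / 570.67901 ≈ 2.517

2.517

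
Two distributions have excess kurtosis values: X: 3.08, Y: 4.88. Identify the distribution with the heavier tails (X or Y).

Higher excess kurtosis ⇒ heavier tails relative to the normal distribution.
3.08 vs 4.88: the larger is 4.88, so Y has heavier tails.

Y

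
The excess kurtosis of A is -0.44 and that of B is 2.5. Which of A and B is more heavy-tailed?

B

Higher excess kurtosis ⇒ heavier tails relative to the normal distribution.
-0.44 vs 2.5: the larger is 2.5, so B has heavier tails. (B is leptokurtic — heavier-than-normal tails; the other is platykurtic.)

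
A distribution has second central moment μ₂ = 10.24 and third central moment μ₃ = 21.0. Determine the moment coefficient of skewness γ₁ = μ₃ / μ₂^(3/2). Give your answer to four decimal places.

σ = √μ₂ = √10.24 = 3.20000
σ³ = μ₂^(3/2) = 32.76800
γ₁ = μ₃/σ³ = 21.0 / 32.76800 ≈ 0.6409

0.6409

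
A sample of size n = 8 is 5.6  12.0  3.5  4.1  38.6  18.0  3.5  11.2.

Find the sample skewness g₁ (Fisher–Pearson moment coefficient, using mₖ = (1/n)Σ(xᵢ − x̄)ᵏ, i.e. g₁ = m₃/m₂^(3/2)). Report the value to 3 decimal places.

x̄ = (5.6 + 12.0 + 3.5 + 4.1 + 38.6 + 18.0 + 3.5 + 11.2) / 8 = 12.0625
deviations (xᵢ − x̄): -6.4625, -0.0625, -8.5625, -7.9625, 26.5375, 5.9375, -8.5625, -0.8625
Σ(xᵢ − x̄)² = 992.0388 ⇒ m₂ = 992.0388/8 = 124.00484
Σ(xᵢ − x̄)³ = 16867.1418 ⇒ m₃ = 16867.1418/8 = 2108.39272
m₂^(3/2) = 124.00484^(1.5) = 1380.88647
g₁ = m₃ / m₂^(3/2) = 2108.39272 / 1380.88647 ≈ 1.527

1.527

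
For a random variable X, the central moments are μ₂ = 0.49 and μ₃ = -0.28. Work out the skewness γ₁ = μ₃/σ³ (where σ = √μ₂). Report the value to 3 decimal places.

σ = √μ₂ = √0.49 = 0.70000
σ³ = μ₂^(3/2) = 0.34300
γ₁ = μ₃/σ³ = -0.28 / 0.34300 ≈ -0.816

-0.816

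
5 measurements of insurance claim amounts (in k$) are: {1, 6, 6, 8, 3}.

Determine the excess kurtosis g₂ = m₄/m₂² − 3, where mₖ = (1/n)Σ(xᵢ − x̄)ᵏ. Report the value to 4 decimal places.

-1.2711

x̄ = 4.8000
Σ(xᵢ − x̄)² = 30.8000 ⇒ m₂ = 6.16000
Σ(xᵢ − x̄)⁴ = 328.0160 ⇒ m₄ = 65.60320
m₂² = 37.94560
g₂ = m₄/m₂² − 3 = 1.72888 − 3 ≈ -1.2711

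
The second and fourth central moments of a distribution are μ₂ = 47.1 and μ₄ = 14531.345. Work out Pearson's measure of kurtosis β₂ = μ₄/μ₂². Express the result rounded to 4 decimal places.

6.5503

μ₂² = 47.1² = 2218.41000
μ₄/μ₂² = 14531.345 / 2218.41000 = 6.55034
β₂ ≈ 6.5503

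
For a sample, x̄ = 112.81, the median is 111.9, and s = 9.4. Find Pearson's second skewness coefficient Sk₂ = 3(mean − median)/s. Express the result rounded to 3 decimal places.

0.290

Sk₂ = 3(112.81 − 111.9) / 9.4 = 3 × 0.9100 / 9.4
    = 2.7300 / 9.4 ≈ 0.290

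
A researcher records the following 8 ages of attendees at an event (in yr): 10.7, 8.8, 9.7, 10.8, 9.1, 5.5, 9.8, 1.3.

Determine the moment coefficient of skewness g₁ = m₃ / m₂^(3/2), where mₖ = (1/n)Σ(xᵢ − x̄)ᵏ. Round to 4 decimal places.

-1.3776

x̄ = (10.7 + 8.8 + 9.7 + 10.8 + 9.1 + 5.5 + 9.8 + 1.3) / 8 = 8.2125
deviations (xᵢ − x̄): 2.4875, 0.5875, 1.4875, 2.5875, 0.8875, -2.7125, 1.5875, -6.9125
Σ(xᵢ − x̄)² = 73.8888 ⇒ m₂ = 73.8888/8 = 9.23609
Σ(xᵢ − x̄)³ = -309.3458 ⇒ m₃ = -309.3458/8 = -38.66823
m₂^(3/2) = 9.23609^(1.5) = 28.06936
g₁ = m₃ / m₂^(3/2) = -38.66823 / 28.06936 ≈ -1.3776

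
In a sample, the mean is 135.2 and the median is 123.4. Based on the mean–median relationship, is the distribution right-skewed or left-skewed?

right-skewed

mean − median = 135.2 − 123.4 = 11.8
mean > median ⇒ the longer tail is on the right ⇒ right-skewed (positively skewed).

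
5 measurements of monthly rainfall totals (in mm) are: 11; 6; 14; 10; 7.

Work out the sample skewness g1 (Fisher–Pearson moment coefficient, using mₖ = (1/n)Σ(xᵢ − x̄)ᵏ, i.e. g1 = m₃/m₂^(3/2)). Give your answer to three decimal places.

0.201

x̄ = (11 + 6 + 14 + 10 + 7) / 5 = 9.6000
deviations (xᵢ − x̄): 1.4000, -3.6000, 4.4000, 0.4000, -2.6000
Σ(xᵢ − x̄)² = 41.2000 ⇒ m₂ = 41.2000/5 = 8.24000
Σ(xᵢ − x̄)³ = 23.7600 ⇒ m₃ = 23.7600/5 = 4.75200
m₂^(3/2) = 8.24000^(1.5) = 23.65325
g1 = m₃ / m₂^(3/2) = 4.75200 / 23.65325 ≈ 0.201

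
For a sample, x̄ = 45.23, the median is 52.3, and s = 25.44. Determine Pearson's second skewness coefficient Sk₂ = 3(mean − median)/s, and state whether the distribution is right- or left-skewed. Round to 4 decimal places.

-0.8337, left-skewed

Sk₂ = 3(45.23 − 52.3) / 25.44 = 3 × -7.0700 / 25.44
    = -21.2100 / 25.44 ≈ -0.8337
Sk₂ < 0 ⇒ mean < median ⇒ left-skewed (negative skew).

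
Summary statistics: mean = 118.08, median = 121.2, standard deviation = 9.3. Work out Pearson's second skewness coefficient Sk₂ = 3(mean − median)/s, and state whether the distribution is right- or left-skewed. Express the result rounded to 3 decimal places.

Sk₂ = 3(118.08 − 121.2) / 9.3 = 3 × -3.1200 / 9.3
    = -9.3600 / 9.3 ≈ -1.006
Sk₂ < 0 ⇒ mean < median ⇒ left-skewed (negative skew).

-1.006, left-skewed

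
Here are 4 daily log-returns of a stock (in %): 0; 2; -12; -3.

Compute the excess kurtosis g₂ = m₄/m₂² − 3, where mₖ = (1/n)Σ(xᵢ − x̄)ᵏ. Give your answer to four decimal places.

x̄ = -3.2500
Σ(xᵢ − x̄)² = 114.7500 ⇒ m₂ = 28.68750
Σ(xᵢ − x̄)⁴ = 6733.0781 ⇒ m₄ = 1683.26953
m₂² = 822.97266
g₂ = m₄/m₂² − 3 = 2.04535 − 3 ≈ -0.9546

-0.9546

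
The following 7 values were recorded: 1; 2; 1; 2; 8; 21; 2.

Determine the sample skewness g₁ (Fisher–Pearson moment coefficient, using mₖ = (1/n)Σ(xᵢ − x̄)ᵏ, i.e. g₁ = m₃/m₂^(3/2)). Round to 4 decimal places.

x̄ = (1 + 2 + 1 + 2 + 8 + 21 + 2) / 7 = 5.2857
deviations (xᵢ − x̄): -4.2857, -3.2857, -4.2857, -3.2857, 2.7143, 15.7143, -3.2857
Σ(xᵢ − x̄)² = 323.4286 ⇒ m₂ = 323.4286/7 = 46.20408
Σ(xᵢ − x̄)³ = 3636.6122 ⇒ m₃ = 3636.6122/7 = 519.51603
m₂^(3/2) = 46.20408^(1.5) = 314.06570
g₁ = m₃ / m₂^(3/2) = 519.51603 / 314.06570 ≈ 1.6542

1.6542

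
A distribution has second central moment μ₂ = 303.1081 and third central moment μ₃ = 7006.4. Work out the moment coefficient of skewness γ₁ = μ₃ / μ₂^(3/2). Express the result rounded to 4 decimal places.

1.3277

σ = √μ₂ = √303.1081 = 17.41000
σ³ = μ₂^(3/2) = 5277.11202
γ₁ = μ₃/σ³ = 7006.4 / 5277.11202 ≈ 1.3277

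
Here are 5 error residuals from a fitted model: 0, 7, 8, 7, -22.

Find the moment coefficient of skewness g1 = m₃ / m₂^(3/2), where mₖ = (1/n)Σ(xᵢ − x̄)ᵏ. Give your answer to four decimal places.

x̄ = (0 + 7 + 8 + 7 - 22) / 5 = 0.0000
deviations (xᵢ − x̄): 0.0000, 7.0000, 8.0000, 7.0000, -22.0000
Σ(xᵢ − x̄)² = 646.0000 ⇒ m₂ = 646.0000/5 = 129.20000
Σ(xᵢ − x̄)³ = -9450.0000 ⇒ m₃ = -9450.0000/5 = -1890.00000
m₂^(3/2) = 129.20000^(1.5) = 1468.56702
g1 = m₃ / m₂^(3/2) = -1890.00000 / 1468.56702 ≈ -1.2870

-1.2870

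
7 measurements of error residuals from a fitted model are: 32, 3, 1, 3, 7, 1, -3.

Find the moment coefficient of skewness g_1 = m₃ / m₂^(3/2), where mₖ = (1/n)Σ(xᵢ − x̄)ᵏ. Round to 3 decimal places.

x̄ = (32 + 3 + 1 + 3 + 7 + 1 - 3) / 7 = 6.2857
deviations (xᵢ − x̄): 25.7143, -3.2857, -5.2857, -3.2857, 0.7143, -5.2857, -9.2857
Σ(xᵢ − x̄)² = 825.4286 ⇒ m₂ = 825.4286/7 = 117.91837
Σ(xᵢ − x̄)³ = 15836.3265 ⇒ m₃ = 15836.3265/7 = 2262.33236
m₂^(3/2) = 117.91837^(1.5) = 1280.47819
g_1 = m₃ / m₂^(3/2) = 2262.33236 / 1280.47819 ≈ 1.767

1.767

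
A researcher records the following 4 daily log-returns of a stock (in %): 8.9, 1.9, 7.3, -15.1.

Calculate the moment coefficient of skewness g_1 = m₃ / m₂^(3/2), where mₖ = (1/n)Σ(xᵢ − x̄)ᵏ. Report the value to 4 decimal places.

x̄ = (8.9 + 1.9 + 7.3 - 15.1) / 4 = 0.7500
deviations (xᵢ − x̄): 8.1500, 1.1500, 6.5500, -15.8500
Σ(xᵢ − x̄)² = 361.8700 ⇒ m₂ = 361.8700/4 = 90.46750
Σ(xᵢ − x̄)³ = -3158.0010 ⇒ m₃ = -3158.0010/4 = -789.50025
m₂^(3/2) = 90.46750^(1.5) = 860.47624
g_1 = m₃ / m₂^(3/2) = -789.50025 / 860.47624 ≈ -0.9175

-0.9175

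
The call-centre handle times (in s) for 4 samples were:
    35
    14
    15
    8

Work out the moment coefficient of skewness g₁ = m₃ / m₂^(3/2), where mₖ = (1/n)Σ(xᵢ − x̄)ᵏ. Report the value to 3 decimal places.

0.907

x̄ = (35 + 14 + 15 + 8) / 4 = 18.0000
deviations (xᵢ − x̄): 17.0000, -4.0000, -3.0000, -10.0000
Σ(xᵢ − x̄)² = 414.0000 ⇒ m₂ = 414.0000/4 = 103.50000
Σ(xᵢ − x̄)³ = 3822.0000 ⇒ m₃ = 3822.0000/4 = 955.50000
m₂^(3/2) = 103.50000^(1.5) = 1052.95673
g₁ = m₃ / m₂^(3/2) = 955.50000 / 1052.95673 ≈ 0.907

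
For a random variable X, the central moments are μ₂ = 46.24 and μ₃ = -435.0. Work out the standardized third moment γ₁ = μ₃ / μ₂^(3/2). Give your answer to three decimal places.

-1.383

σ = √μ₂ = √46.24 = 6.80000
σ³ = μ₂^(3/2) = 314.43200
γ₁ = μ₃/σ³ = -435.0 / 314.43200 ≈ -1.383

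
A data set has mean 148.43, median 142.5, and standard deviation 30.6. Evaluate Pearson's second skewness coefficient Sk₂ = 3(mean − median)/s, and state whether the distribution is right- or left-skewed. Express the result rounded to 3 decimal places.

Sk₂ = 3(148.43 − 142.5) / 30.6 = 3 × 5.9300 / 30.6
    = 17.7900 / 30.6 ≈ 0.581
Sk₂ > 0 ⇒ mean > median ⇒ right-skewed (positive skew).

0.581, right-skewed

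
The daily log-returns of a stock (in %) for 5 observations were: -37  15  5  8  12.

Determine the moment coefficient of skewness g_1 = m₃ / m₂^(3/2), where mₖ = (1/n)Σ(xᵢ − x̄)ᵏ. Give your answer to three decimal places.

-1.382

x̄ = (-37 + 15 + 5 + 8 + 12) / 5 = 0.6000
deviations (xᵢ − x̄): -37.6000, 14.4000, 4.4000, 7.4000, 11.4000
Σ(xᵢ − x̄)² = 1825.2000 ⇒ m₂ = 1825.2000/5 = 365.04000
Σ(xᵢ − x̄)³ = -48199.4400 ⇒ m₃ = -48199.4400/5 = -9639.88800
m₂^(3/2) = 365.04000^(1.5) = 6974.46154
g_1 = m₃ / m₂^(3/2) = -9639.88800 / 6974.46154 ≈ -1.382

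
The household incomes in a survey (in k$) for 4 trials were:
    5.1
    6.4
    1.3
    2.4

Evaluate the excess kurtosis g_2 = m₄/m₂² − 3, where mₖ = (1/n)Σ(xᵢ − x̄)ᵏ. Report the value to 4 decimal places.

-1.6820

x̄ = 3.8000
Σ(xᵢ − x̄)² = 16.6600 ⇒ m₂ = 4.16500
Σ(xᵢ − x̄)⁴ = 91.4578 ⇒ m₄ = 22.86445
m₂² = 17.34723
g_2 = m₄/m₂² − 3 = 1.31805 − 3 ≈ -1.6820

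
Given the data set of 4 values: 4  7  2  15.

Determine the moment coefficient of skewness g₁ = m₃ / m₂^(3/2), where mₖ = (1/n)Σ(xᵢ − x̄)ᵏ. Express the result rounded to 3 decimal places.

x̄ = (4 + 7 + 2 + 15) / 4 = 7.0000
deviations (xᵢ − x̄): -3.0000, 0.0000, -5.0000, 8.0000
Σ(xᵢ − x̄)² = 98.0000 ⇒ m₂ = 98.0000/4 = 24.50000
Σ(xᵢ − x̄)³ = 360.0000 ⇒ m₃ = 360.0000/4 = 90.00000
m₂^(3/2) = 24.50000^(1.5) = 121.26881
g₁ = m₃ / m₂^(3/2) = 90.00000 / 121.26881 ≈ 0.742

0.742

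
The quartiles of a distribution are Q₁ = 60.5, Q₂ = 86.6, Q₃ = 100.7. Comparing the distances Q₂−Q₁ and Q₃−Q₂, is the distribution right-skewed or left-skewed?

left-skewed

Q₂ − Q₁ = 26.1;  Q₃ − Q₂ = 14.1
Q₂ − Q₁ > Q₃ − Q₂ ⇒ the lower half is more spread out ⇒ left-skewed.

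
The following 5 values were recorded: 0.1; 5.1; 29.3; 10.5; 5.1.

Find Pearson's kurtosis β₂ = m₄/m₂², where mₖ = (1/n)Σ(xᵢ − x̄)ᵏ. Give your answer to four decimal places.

2.7688

x̄ = 10.0200
Σ(xᵢ − x̄)² = 518.7680 ⇒ m₂ = 103.75360
Σ(xᵢ − x̄)⁴ = 149030.3411 ⇒ m₄ = 29806.06823
m₂² = 10764.80951
β₂ = m₄/m₂² = 29806.06823 / 10764.80951 ≈ 2.7688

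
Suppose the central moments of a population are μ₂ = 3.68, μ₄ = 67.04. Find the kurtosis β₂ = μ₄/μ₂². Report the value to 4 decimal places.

4.9504

μ₂² = 3.68² = 13.54240
μ₄/μ₂² = 67.04 / 13.54240 = 4.95038
β₂ ≈ 4.9504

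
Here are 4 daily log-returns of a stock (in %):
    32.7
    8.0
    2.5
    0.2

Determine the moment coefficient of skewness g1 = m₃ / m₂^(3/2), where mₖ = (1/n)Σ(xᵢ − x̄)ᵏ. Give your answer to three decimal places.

x̄ = (32.7 + 8.0 + 2.5 + 0.2) / 4 = 10.8500
deviations (xᵢ − x̄): 21.8500, -2.8500, -8.3500, -10.6500
Σ(xᵢ − x̄)² = 668.6900 ⇒ m₂ = 668.6900/4 = 167.17250
Σ(xᵢ − x̄)³ = 8618.4000 ⇒ m₃ = 8618.4000/4 = 2154.60000
m₂^(3/2) = 167.17250^(1.5) = 2161.46026
g1 = m₃ / m₂^(3/2) = 2154.60000 / 2161.46026 ≈ 0.997

0.997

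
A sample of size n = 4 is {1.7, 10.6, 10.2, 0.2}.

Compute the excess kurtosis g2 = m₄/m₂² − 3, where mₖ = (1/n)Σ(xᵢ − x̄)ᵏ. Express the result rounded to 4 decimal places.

-1.9473

x̄ = 5.6750
Σ(xᵢ − x̄)² = 90.5075 ⇒ m₂ = 22.62688
Σ(xᵢ − x̄)⁴ = 2155.7844 ⇒ m₄ = 538.94610
m₂² = 511.97547
g2 = m₄/m₂² − 3 = 1.05268 − 3 ≈ -1.9473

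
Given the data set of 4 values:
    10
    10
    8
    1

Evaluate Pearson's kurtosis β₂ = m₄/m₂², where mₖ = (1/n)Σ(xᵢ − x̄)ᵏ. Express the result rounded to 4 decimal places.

2.1892

x̄ = 7.2500
Σ(xᵢ − x̄)² = 54.7500 ⇒ m₂ = 13.68750
Σ(xᵢ − x̄)⁴ = 1640.5781 ⇒ m₄ = 410.14453
m₂² = 187.34766
β₂ = m₄/m₂² = 410.14453 / 187.34766 ≈ 2.1892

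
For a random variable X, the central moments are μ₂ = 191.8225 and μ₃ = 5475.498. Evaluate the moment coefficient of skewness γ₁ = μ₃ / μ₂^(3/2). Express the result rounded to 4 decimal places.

2.0610

σ = √μ₂ = √191.8225 = 13.85000
σ³ = μ₂^(3/2) = 2656.74162
γ₁ = μ₃/σ³ = 5475.498 / 2656.74162 ≈ 2.0610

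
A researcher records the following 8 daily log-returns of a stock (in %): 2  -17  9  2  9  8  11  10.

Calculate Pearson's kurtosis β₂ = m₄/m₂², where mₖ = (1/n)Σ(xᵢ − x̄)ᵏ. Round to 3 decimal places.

4.638

x̄ = 4.2500
Σ(xᵢ − x̄)² = 599.5000 ⇒ m₂ = 74.93750
Σ(xᵢ − x̄)⁴ = 208344.9063 ⇒ m₄ = 26043.11328
m₂² = 5615.62891
β₂ = m₄/m₂² = 26043.11328 / 5615.62891 ≈ 4.638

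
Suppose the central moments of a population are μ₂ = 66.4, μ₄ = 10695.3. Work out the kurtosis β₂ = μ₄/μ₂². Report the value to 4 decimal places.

2.4258

μ₂² = 66.4² = 4408.96000
μ₄/μ₂² = 10695.3 / 4408.96000 = 2.42581
β₂ ≈ 2.4258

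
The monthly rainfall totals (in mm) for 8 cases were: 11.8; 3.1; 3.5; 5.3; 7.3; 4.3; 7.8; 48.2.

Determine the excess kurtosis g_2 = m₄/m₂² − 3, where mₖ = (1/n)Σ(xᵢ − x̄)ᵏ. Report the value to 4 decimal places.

x̄ = 11.4125
Σ(xᵢ − x̄)² = 1603.0888 ⇒ m₂ = 200.38609
Σ(xᵢ − x̄)⁴ = 1844581.0961 ⇒ m₄ = 230572.63702
m₂² = 40154.58657
g_2 = m₄/m₂² − 3 = 5.74212 − 3 ≈ 2.7421

2.7421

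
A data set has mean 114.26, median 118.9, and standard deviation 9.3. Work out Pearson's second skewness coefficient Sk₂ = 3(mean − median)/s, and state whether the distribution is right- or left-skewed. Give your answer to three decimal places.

Sk₂ = 3(114.26 − 118.9) / 9.3 = 3 × -4.6400 / 9.3
    = -13.9200 / 9.3 ≈ -1.497
Sk₂ < 0 ⇒ mean < median ⇒ left-skewed (negative skew).

-1.497, left-skewed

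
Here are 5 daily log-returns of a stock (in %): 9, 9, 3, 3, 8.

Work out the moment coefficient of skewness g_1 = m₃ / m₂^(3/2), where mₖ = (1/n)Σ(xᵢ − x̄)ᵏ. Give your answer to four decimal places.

-0.3586

x̄ = (9 + 9 + 3 + 3 + 8) / 5 = 6.4000
deviations (xᵢ − x̄): 2.6000, 2.6000, -3.4000, -3.4000, 1.6000
Σ(xᵢ − x̄)² = 39.2000 ⇒ m₂ = 39.2000/5 = 7.84000
Σ(xᵢ − x̄)³ = -39.3600 ⇒ m₃ = -39.3600/5 = -7.87200
m₂^(3/2) = 7.84000^(1.5) = 21.95200
g_1 = m₃ / m₂^(3/2) = -7.87200 / 21.95200 ≈ -0.3586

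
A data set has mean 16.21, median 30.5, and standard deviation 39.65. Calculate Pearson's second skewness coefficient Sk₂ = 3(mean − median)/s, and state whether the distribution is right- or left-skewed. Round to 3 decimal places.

-1.081, left-skewed

Sk₂ = 3(16.21 − 30.5) / 39.65 = 3 × -14.2900 / 39.65
    = -42.8700 / 39.65 ≈ -1.081
Sk₂ < 0 ⇒ mean < median ⇒ left-skewed (negative skew).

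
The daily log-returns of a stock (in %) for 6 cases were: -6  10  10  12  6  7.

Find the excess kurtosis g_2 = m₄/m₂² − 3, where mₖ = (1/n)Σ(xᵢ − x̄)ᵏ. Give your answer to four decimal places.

x̄ = 6.5000
Σ(xᵢ − x̄)² = 211.5000 ⇒ m₂ = 35.25000
Σ(xᵢ − x̄)⁴ = 25629.3750 ⇒ m₄ = 4271.56250
m₂² = 1242.56250
g_2 = m₄/m₂² − 3 = 3.43770 − 3 ≈ 0.4377

0.4377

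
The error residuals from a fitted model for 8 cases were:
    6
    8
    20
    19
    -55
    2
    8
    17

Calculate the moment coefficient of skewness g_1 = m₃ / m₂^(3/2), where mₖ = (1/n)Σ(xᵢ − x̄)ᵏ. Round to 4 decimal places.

-1.9430

x̄ = (6 + 8 + 20 + 19 - 55 + 2 + 8 + 17) / 8 = 3.1250
deviations (xᵢ − x̄): 2.8750, 4.8750, 16.8750, 15.8750, -58.1250, -1.1250, 4.8750, 13.8750
Σ(xᵢ − x̄)² = 4164.8750 ⇒ m₂ = 4164.8750/8 = 520.60938
Σ(xᵢ − x̄)³ = -184644.8438 ⇒ m₃ = -184644.8438/8 = -23080.60547
m₂^(3/2) = 520.60938^(1.5) = 11878.67436
g_1 = m₃ / m₂^(3/2) = -23080.60547 / 11878.67436 ≈ -1.9430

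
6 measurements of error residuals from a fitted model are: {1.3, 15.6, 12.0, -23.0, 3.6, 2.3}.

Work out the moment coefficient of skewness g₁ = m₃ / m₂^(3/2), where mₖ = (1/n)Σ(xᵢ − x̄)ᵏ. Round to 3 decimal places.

-1.067

x̄ = (1.3 + 15.6 + 12.0 - 23.0 + 3.6 + 2.3) / 6 = 1.9667
deviations (xᵢ − x̄): -0.6667, 13.6333, 10.0333, -24.9667, 1.6333, 0.3333
Σ(xᵢ − x̄)² = 913.0933 ⇒ m₂ = 913.0933/6 = 152.18222
Σ(xᵢ − x̄)³ = -12014.4544 ⇒ m₃ = -12014.4544/6 = -2002.40907
m₂^(3/2) = 152.18222^(1.5) = 1877.35275
g₁ = m₃ / m₂^(3/2) = -2002.40907 / 1877.35275 ≈ -1.067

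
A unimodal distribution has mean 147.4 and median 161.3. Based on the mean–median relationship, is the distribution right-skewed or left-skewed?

mean − median = 147.4 − 161.3 = -13.9
mean < median ⇒ the longer tail is on the left ⇒ left-skewed (negatively skewed).

left-skewed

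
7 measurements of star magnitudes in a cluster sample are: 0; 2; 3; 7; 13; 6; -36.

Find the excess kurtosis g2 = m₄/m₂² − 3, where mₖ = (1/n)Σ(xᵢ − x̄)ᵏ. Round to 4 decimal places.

1.5809

x̄ = -0.7143
Σ(xᵢ − x̄)² = 1559.4286 ⇒ m₂ = 222.77551
Σ(xᵢ − x̄)⁴ = 1591421.6560 ⇒ m₄ = 227345.95085
m₂² = 49628.92795
g2 = m₄/m₂² − 3 = 4.58092 − 3 ≈ 1.5809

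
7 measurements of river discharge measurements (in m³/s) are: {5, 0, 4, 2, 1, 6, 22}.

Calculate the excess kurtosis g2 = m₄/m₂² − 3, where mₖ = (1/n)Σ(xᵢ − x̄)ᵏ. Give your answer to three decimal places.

x̄ = 5.7143
Σ(xᵢ − x̄)² = 337.4286 ⇒ m₂ = 48.20408
Σ(xᵢ − x̄)⁴ = 72103.4111 ⇒ m₄ = 10300.48730
m₂² = 2323.63349
g2 = m₄/m₂² − 3 = 4.43292 − 3 ≈ 1.433

1.433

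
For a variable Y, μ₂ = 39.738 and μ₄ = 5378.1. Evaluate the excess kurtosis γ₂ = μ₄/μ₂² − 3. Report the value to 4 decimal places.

μ₂² = 39.738² = 1579.10864
μ₄/μ₂² = 5378.1 / 1579.10864 = 3.40578
γ₂ = 3.40578 − 3 ≈ 0.4058

0.4058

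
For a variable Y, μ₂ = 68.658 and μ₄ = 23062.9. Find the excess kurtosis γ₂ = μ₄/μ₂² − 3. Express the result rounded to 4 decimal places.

μ₂² = 68.658² = 4713.92096
μ₄/μ₂² = 23062.9 / 4713.92096 = 4.89251
γ₂ = 4.89251 − 3 ≈ 1.8925

1.8925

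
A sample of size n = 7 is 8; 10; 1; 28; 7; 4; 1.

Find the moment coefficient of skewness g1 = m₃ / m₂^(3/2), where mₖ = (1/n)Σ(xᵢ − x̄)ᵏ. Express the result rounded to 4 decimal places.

1.4803

x̄ = (8 + 10 + 1 + 28 + 7 + 4 + 1) / 7 = 8.4286
deviations (xᵢ − x̄): -0.4286, 1.5714, -7.4286, 19.5714, -1.4286, -4.4286, -7.4286
Σ(xᵢ − x̄)² = 517.7143 ⇒ m₂ = 517.7143/7 = 73.95918
Σ(xᵢ − x̄)³ = 6590.8163 ⇒ m₃ = 6590.8163/7 = 941.54519
m₂^(3/2) = 73.95918^(1.5) = 636.04547
g1 = m₃ / m₂^(3/2) = 941.54519 / 636.04547 ≈ 1.4803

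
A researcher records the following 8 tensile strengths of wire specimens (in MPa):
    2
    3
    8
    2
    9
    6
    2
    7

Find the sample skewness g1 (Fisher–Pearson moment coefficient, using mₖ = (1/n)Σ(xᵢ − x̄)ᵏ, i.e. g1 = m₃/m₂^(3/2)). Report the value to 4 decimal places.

x̄ = (2 + 3 + 8 + 2 + 9 + 6 + 2 + 7) / 8 = 4.8750
deviations (xᵢ − x̄): -2.8750, -1.8750, 3.1250, -2.8750, 4.1250, 1.1250, -2.8750, 2.1250
Σ(xᵢ − x̄)² = 60.8750 ⇒ m₂ = 60.8750/8 = 7.60938
Σ(xᵢ − x̄)³ = 33.8438 ⇒ m₃ = 33.8438/8 = 4.23047
m₂^(3/2) = 7.60938^(1.5) = 20.99053
g1 = m₃ / m₂^(3/2) = 4.23047 / 20.99053 ≈ 0.2015

0.2015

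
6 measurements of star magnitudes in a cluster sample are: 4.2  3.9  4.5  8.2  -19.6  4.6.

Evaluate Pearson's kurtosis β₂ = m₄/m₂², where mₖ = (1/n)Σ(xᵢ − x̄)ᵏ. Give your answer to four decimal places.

4.0414

x̄ = 0.9667
Σ(xᵢ − x̄)² = 520.0533 ⇒ m₂ = 86.67556
Σ(xᵢ − x̄)⁴ = 182169.6214 ⇒ m₄ = 30361.60356
m₂² = 7512.65193
β₂ = m₄/m₂² = 30361.60356 / 7512.65193 ≈ 4.0414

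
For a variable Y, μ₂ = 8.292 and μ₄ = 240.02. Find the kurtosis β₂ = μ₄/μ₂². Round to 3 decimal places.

μ₂² = 8.292² = 68.75726
μ₄/μ₂² = 240.02 / 68.75726 = 3.49083
β₂ ≈ 3.491

3.491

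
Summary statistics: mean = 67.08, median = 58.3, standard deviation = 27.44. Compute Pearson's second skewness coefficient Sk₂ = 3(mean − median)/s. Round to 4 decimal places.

Sk₂ = 3(67.08 − 58.3) / 27.44 = 3 × 8.7800 / 27.44
    = 26.3400 / 27.44 ≈ 0.9599

0.9599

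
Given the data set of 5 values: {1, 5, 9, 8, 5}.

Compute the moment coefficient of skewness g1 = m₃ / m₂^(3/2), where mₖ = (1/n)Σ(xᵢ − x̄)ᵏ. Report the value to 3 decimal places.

x̄ = (1 + 5 + 9 + 8 + 5) / 5 = 5.6000
deviations (xᵢ − x̄): -4.6000, -0.6000, 3.4000, 2.4000, -0.6000
Σ(xᵢ − x̄)² = 39.2000 ⇒ m₂ = 39.2000/5 = 7.84000
Σ(xᵢ − x̄)³ = -44.6400 ⇒ m₃ = -44.6400/5 = -8.92800
m₂^(3/2) = 7.84000^(1.5) = 21.95200
g1 = m₃ / m₂^(3/2) = -8.92800 / 21.95200 ≈ -0.407

-0.407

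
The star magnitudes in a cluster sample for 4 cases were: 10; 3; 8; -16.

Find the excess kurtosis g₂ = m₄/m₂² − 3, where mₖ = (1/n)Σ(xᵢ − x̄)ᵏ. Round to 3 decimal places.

-0.840

x̄ = 1.2500
Σ(xᵢ − x̄)² = 422.7500 ⇒ m₂ = 105.68750
Σ(xᵢ − x̄)⁴ = 96490.5781 ⇒ m₄ = 24122.64453
m₂² = 11169.84766
g₂ = m₄/m₂² − 3 = 2.15962 − 3 ≈ -0.840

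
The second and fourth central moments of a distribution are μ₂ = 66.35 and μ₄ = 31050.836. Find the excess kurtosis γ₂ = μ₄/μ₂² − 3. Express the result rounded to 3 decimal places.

4.053

μ₂² = 66.35² = 4402.32250
μ₄/μ₂² = 31050.836 / 4402.32250 = 7.05329
γ₂ = 7.05329 − 3 ≈ 4.053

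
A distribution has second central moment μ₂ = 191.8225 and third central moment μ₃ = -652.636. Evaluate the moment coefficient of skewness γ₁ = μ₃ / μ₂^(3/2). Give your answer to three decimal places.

σ = √μ₂ = √191.8225 = 13.85000
σ³ = μ₂^(3/2) = 2656.74162
γ₁ = μ₃/σ³ = -652.636 / 2656.74162 ≈ -0.246

-0.246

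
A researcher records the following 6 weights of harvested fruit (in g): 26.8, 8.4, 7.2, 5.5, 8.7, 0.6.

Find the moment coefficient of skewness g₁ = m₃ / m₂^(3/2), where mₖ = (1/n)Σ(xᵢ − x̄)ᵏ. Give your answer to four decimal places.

1.3252

x̄ = (26.8 + 8.4 + 7.2 + 5.5 + 8.7 + 0.6) / 6 = 9.5333
deviations (xᵢ − x̄): 17.2667, -1.1333, -2.3333, -4.0333, -0.8333, -8.9333
Σ(xᵢ − x̄)² = 401.6333 ⇒ m₂ = 401.6333/6 = 66.93889
Σ(xᵢ − x̄)³ = 4354.5744 ⇒ m₃ = 4354.5744/6 = 725.76241
m₂^(3/2) = 66.93889^(1.5) = 547.66848
g₁ = m₃ / m₂^(3/2) = 725.76241 / 547.66848 ≈ 1.3252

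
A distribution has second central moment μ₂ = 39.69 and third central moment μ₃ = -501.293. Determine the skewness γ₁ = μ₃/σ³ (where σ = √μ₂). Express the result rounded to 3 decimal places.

-2.005

σ = √μ₂ = √39.69 = 6.30000
σ³ = μ₂^(3/2) = 250.04700
γ₁ = μ₃/σ³ = -501.293 / 250.04700 ≈ -2.005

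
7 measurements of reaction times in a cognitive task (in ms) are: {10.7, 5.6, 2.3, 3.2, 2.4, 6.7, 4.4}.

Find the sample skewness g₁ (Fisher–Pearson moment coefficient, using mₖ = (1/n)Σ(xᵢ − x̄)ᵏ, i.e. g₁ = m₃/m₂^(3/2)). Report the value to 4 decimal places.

x̄ = (10.7 + 5.6 + 2.3 + 3.2 + 2.4 + 6.7 + 4.4) / 7 = 5.0429
deviations (xᵢ − x̄): 5.6571, 0.5571, -2.7429, -1.8429, -2.6429, 1.6571, -0.6429
Σ(xᵢ − x̄)² = 53.3771 ⇒ m₂ = 53.3771/7 = 7.62531
Σ(xᵢ − x̄)³ = 140.1517 ⇒ m₃ = 140.1517/7 = 20.02167
m₂^(3/2) = 7.62531^(1.5) = 21.05649
g₁ = m₃ / m₂^(3/2) = 20.02167 / 21.05649 ≈ 0.9509

0.9509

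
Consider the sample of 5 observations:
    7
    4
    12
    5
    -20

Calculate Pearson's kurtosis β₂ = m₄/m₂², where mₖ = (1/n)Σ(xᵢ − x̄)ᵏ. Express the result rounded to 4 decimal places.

x̄ = 1.6000
Σ(xᵢ − x̄)² = 621.2000 ⇒ m₂ = 124.24000
Σ(xᵢ − x̄)⁴ = 230393.9360 ⇒ m₄ = 46078.78720
m₂² = 15435.57760
β₂ = m₄/m₂² = 46078.78720 / 15435.57760 ≈ 2.9852

2.9852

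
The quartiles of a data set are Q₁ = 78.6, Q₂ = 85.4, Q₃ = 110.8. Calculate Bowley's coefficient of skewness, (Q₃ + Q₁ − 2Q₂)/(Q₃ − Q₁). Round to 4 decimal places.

0.5776

numerator: Q₃ + Q₁ − 2Q₂ = 110.8 + 78.6 − 2×85.4 = 18.6000
denominator: Q₃ − Q₁ = 110.8 − 78.6 = 32.2000
Bowley skewness = 18.6000 / 32.2000 ≈ 0.5776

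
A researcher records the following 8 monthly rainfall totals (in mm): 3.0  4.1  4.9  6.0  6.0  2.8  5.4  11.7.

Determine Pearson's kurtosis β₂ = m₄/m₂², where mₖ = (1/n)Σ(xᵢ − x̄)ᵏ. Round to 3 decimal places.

x̄ = 5.4875
Σ(xᵢ − x̄)² = 54.8088 ⇒ m₂ = 6.85109
Σ(xᵢ − x̄)⁴ = 1584.0033 ⇒ m₄ = 198.00042
m₂² = 46.93749
β₂ = m₄/m₂² = 198.00042 / 46.93749 ≈ 4.218

4.218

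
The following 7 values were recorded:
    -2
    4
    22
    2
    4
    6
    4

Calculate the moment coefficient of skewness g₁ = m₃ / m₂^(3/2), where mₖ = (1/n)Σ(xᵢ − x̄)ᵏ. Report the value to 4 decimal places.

1.5500

x̄ = (-2 + 4 + 22 + 2 + 4 + 6 + 4) / 7 = 5.7143
deviations (xᵢ − x̄): -7.7143, -1.7143, 16.2857, -3.7143, -1.7143, 0.2857, -1.7143
Σ(xᵢ − x̄)² = 347.4286 ⇒ m₂ = 347.4286/7 = 49.63265
Σ(xᵢ − x̄)³ = 3793.9592 ⇒ m₃ = 3793.9592/7 = 541.99417
m₂^(3/2) = 49.63265^(1.5) = 349.66425
g₁ = m₃ / m₂^(3/2) = 541.99417 / 349.66425 ≈ 1.5500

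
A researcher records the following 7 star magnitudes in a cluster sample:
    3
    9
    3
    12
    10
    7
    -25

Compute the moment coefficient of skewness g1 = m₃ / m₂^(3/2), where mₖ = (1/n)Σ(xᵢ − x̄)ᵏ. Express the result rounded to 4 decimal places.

-1.7439

x̄ = (3 + 9 + 3 + 12 + 10 + 7 - 25) / 7 = 2.7143
deviations (xᵢ − x̄): 0.2857, 6.2857, 0.2857, 9.2857, 7.2857, 4.2857, -27.7143
Σ(xᵢ − x̄)² = 965.4286 ⇒ m₂ = 965.4286/7 = 137.91837
Σ(xᵢ − x̄)³ = -19772.3265 ⇒ m₃ = -19772.3265/7 = -2824.61808
m₂^(3/2) = 137.91837^(1.5) = 1619.69470
g1 = m₃ / m₂^(3/2) = -2824.61808 / 1619.69470 ≈ -1.7439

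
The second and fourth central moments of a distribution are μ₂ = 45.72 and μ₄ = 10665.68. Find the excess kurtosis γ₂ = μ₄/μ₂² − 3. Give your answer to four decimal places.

2.1024

μ₂² = 45.72² = 2090.31840
μ₄/μ₂² = 10665.68 / 2090.31840 = 5.10242
γ₂ = 5.10242 − 3 ≈ 2.1024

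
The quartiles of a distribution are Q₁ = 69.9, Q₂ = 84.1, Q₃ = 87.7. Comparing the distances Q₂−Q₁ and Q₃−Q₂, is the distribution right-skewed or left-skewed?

left-skewed

Q₂ − Q₁ = 14.2;  Q₃ − Q₂ = 3.6
Q₂ − Q₁ > Q₃ − Q₂ ⇒ the lower half is more spread out ⇒ left-skewed.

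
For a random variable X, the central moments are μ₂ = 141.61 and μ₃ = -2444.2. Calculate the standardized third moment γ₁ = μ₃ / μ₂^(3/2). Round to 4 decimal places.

σ = √μ₂ = √141.61 = 11.90000
σ³ = μ₂^(3/2) = 1685.15900
γ₁ = μ₃/σ³ = -2444.2 / 1685.15900 ≈ -1.4504

-1.4504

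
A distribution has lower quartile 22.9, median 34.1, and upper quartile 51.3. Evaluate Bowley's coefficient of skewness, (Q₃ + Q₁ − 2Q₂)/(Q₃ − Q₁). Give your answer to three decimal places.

0.211

numerator: Q₃ + Q₁ − 2Q₂ = 51.3 + 22.9 − 2×34.1 = 6.0000
denominator: Q₃ − Q₁ = 51.3 − 22.9 = 28.4000
Bowley skewness = 6.0000 / 28.4000 ≈ 0.211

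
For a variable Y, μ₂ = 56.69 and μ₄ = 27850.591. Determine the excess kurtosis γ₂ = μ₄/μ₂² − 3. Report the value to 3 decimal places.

μ₂² = 56.69² = 3213.75610
μ₄/μ₂² = 27850.591 / 3213.75610 = 8.66606
γ₂ = 8.66606 − 3 ≈ 5.666

5.666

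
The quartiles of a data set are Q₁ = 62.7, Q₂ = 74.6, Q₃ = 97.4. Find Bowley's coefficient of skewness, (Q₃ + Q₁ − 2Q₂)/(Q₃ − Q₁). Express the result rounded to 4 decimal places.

0.3141

numerator: Q₃ + Q₁ − 2Q₂ = 97.4 + 62.7 − 2×74.6 = 10.9000
denominator: Q₃ − Q₁ = 97.4 − 62.7 = 34.7000
Bowley skewness = 10.9000 / 34.7000 ≈ 0.3141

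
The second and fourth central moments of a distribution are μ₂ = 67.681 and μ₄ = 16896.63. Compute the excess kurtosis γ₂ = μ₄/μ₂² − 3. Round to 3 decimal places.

0.689

μ₂² = 67.681² = 4580.71776
μ₄/μ₂² = 16896.63 / 4580.71776 = 3.68864
γ₂ = 3.68864 − 3 ≈ 0.689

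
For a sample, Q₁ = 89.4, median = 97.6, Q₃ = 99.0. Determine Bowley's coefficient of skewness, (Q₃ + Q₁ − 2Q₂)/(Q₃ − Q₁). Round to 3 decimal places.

-0.708

numerator: Q₃ + Q₁ − 2Q₂ = 99.0 + 89.4 − 2×97.6 = -6.8000
denominator: Q₃ − Q₁ = 99.0 − 89.4 = 9.6000
Bowley skewness = -6.8000 / 9.6000 ≈ -0.708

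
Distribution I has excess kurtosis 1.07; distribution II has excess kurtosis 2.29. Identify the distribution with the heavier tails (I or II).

Higher excess kurtosis ⇒ heavier tails relative to the normal distribution.
1.07 vs 2.29: the larger is 2.29, so II has heavier tails.

II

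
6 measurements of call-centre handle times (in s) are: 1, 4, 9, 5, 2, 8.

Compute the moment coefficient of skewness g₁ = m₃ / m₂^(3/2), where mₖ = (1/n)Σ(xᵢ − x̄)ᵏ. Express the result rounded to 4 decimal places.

0.1652

x̄ = (1 + 4 + 9 + 5 + 2 + 8) / 6 = 4.8333
deviations (xᵢ − x̄): -3.8333, -0.8333, 4.1667, 0.1667, -2.8333, 3.1667
Σ(xᵢ − x̄)² = 50.8333 ⇒ m₂ = 50.8333/6 = 8.47222
Σ(xᵢ − x̄)³ = 24.4444 ⇒ m₃ = 24.4444/6 = 4.07407
m₂^(3/2) = 8.47222^(1.5) = 24.66017
g₁ = m₃ / m₂^(3/2) = 4.07407 / 24.66017 ≈ 0.1652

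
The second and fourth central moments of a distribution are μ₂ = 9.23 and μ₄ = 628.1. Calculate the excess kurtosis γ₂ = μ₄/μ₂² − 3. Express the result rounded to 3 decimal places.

μ₂² = 9.23² = 85.19290
μ₄/μ₂² = 628.1 / 85.19290 = 7.37268
γ₂ = 7.37268 − 3 ≈ 4.373

4.373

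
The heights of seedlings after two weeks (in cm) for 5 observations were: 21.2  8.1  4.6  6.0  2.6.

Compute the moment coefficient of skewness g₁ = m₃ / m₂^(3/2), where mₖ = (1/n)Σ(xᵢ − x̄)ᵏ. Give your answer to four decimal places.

1.2306

x̄ = (21.2 + 8.1 + 4.6 + 6.0 + 2.6) / 5 = 8.5000
deviations (xᵢ − x̄): 12.7000, -0.4000, -3.9000, -2.5000, -5.9000
Σ(xᵢ − x̄)² = 217.7200 ⇒ m₂ = 217.7200/5 = 43.54400
Σ(xᵢ − x̄)³ = 1767.9960 ⇒ m₃ = 1767.9960/5 = 353.59920
m₂^(3/2) = 43.54400^(1.5) = 287.33761
g₁ = m₃ / m₂^(3/2) = 353.59920 / 287.33761 ≈ 1.2306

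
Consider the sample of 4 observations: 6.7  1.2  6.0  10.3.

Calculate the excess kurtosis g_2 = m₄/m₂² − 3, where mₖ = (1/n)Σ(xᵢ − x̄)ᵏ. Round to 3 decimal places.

-1.006

x̄ = 6.0500
Σ(xᵢ − x̄)² = 42.0100 ⇒ m₂ = 10.50250
Σ(xᵢ − x̄)⁴ = 879.7404 ⇒ m₄ = 219.93511
m₂² = 110.30251
g_2 = m₄/m₂² − 3 = 1.99393 − 3 ≈ -1.006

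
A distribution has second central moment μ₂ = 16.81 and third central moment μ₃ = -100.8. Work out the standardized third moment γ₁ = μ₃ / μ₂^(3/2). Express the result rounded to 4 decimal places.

-1.4625

σ = √μ₂ = √16.81 = 4.10000
σ³ = μ₂^(3/2) = 68.92100
γ₁ = μ₃/σ³ = -100.8 / 68.92100 ≈ -1.4625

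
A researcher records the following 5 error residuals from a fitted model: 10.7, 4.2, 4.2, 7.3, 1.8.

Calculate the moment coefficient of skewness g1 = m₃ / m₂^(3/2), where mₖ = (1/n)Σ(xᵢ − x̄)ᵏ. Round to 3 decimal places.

0.492

x̄ = (10.7 + 4.2 + 4.2 + 7.3 + 1.8) / 5 = 5.6400
deviations (xᵢ − x̄): 5.0600, -1.4400, -1.4400, 1.6600, -3.8400
Σ(xᵢ − x̄)² = 47.2520 ⇒ m₂ = 47.2520/5 = 9.45040
Σ(xᵢ − x̄)³ = 71.5334 ⇒ m₃ = 71.5334/5 = 14.30669
m₂^(3/2) = 9.45040^(1.5) = 29.05195
g1 = m₃ / m₂^(3/2) = 14.30669 / 29.05195 ≈ 0.492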